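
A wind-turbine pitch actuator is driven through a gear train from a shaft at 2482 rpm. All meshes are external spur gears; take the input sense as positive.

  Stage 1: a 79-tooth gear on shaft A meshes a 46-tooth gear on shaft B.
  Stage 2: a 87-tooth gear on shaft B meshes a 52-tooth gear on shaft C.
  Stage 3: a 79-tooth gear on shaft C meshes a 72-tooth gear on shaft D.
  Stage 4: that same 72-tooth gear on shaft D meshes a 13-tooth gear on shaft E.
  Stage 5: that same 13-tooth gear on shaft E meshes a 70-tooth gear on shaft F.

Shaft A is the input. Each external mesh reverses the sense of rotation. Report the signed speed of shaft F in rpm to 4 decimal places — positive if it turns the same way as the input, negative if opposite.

-8048.5194 rpm (opposite to input, |ω| = 8048.5194 rpm)

Stage 1 [79T→46T]: ω = 2482.0000×79/46 = 4262.5652 rpm, dir flips to −; running = −4262.5652
Stage 2 [87T→52T]: ω = 4262.5652×87/52 = 7131.5995 rpm, dir flips to +; running = +7131.5995
Stage 3 [79T→72T]: ω = 7131.5995×79/72 = 7824.9494 rpm, dir flips to −; running = −7824.9494
Stage 4 [72T→13T]: ω = 7824.9494×72/13 = 43338.1816 rpm, dir flips to +; running = +43338.1816
Stage 5 [13T→70T]: ω = 43338.1816×13/70 = 8048.5194 rpm, dir flips to −; running = −8048.5194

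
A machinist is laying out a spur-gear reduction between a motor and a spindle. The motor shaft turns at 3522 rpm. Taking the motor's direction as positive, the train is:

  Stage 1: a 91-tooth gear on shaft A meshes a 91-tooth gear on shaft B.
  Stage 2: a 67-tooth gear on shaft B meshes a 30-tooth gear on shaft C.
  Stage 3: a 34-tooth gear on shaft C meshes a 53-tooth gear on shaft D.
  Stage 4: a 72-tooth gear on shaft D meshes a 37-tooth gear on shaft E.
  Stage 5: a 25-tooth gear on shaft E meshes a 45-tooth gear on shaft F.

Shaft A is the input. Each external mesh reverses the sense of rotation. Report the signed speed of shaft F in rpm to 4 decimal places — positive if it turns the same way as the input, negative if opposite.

-5455.1188 rpm (opposite to input, |ω| = 5455.1188 rpm)

Stage 1 [91T→91T]: ω = 3522.0000×91/91 = 3522.0000 rpm, dir flips to −; running = −3522.0000
Stage 2 [67T→30T]: ω = 3522.0000×67/30 = 7865.8000 rpm, dir flips to +; running = +7865.8000
Stage 3 [34T→53T]: ω = 7865.8000×34/53 = 5045.9849 rpm, dir flips to −; running = −5045.9849
Stage 4 [72T→37T]: ω = 5045.9849×72/37 = 9819.2139 rpm, dir flips to +; running = +9819.2139
Stage 5 [25T→45T]: ω = 9819.2139×25/45 = 5455.1188 rpm, dir flips to −; running = −5455.1188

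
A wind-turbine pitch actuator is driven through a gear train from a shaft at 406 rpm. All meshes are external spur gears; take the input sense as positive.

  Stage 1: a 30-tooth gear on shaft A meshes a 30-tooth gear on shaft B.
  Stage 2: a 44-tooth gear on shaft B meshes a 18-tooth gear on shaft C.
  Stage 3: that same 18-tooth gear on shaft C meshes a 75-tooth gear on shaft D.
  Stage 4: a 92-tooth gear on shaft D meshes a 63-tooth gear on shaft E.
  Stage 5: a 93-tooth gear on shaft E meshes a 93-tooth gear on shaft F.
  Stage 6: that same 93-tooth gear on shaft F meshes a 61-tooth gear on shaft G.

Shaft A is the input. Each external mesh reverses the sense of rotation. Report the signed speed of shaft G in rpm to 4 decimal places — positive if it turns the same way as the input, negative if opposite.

Stage 1 [30T→30T]: ω = 406.0000×30/30 = 406.0000 rpm, dir flips to −; running = −406.0000
Stage 2 [44T→18T]: ω = 406.0000×44/18 = 992.4444 rpm, dir flips to +; running = +992.4444
Stage 3 [18T→75T]: ω = 992.4444×18/75 = 238.1867 rpm, dir flips to −; running = −238.1867
Stage 4 [92T→63T]: ω = 238.1867×92/63 = 347.8281 rpm, dir flips to +; running = +347.8281
Stage 5 [93T→93T]: ω = 347.8281×93/93 = 347.8281 rpm, dir flips to −; running = −347.8281
Stage 6 [93T→61T]: ω = 347.8281×93/61 = 530.2954 rpm, dir flips to +; running = +530.2954

+530.2954 rpm (same as input, |ω| = 530.2954 rpm)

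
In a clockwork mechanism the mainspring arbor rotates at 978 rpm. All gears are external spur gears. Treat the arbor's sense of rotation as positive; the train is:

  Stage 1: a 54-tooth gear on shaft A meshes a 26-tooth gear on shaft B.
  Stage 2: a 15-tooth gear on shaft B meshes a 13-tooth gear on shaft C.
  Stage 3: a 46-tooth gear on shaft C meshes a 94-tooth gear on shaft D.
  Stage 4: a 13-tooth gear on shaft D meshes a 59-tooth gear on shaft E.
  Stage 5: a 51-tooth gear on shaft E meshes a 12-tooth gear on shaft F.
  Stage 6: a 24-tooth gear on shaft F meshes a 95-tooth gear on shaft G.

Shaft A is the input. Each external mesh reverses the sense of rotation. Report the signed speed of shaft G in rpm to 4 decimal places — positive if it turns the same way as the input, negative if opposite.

+271.3345 rpm (same as input, |ω| = 271.3345 rpm)

Stage 1 [54T→26T]: ω = 978.0000×54/26 = 2031.2308 rpm, dir flips to −; running = −2031.2308
Stage 2 [15T→13T]: ω = 2031.2308×15/13 = 2343.7278 rpm, dir flips to +; running = +2343.7278
Stage 3 [46T→94T]: ω = 2343.7278×46/94 = 1146.9306 rpm, dir flips to −; running = −1146.9306
Stage 4 [13T→59T]: ω = 1146.9306×13/59 = 252.7135 rpm, dir flips to +; running = +252.7135
Stage 5 [51T→12T]: ω = 252.7135×51/12 = 1074.0325 rpm, dir flips to −; running = −1074.0325
Stage 6 [24T→95T]: ω = 1074.0325×24/95 = 271.3345 rpm, dir flips to +; running = +271.3345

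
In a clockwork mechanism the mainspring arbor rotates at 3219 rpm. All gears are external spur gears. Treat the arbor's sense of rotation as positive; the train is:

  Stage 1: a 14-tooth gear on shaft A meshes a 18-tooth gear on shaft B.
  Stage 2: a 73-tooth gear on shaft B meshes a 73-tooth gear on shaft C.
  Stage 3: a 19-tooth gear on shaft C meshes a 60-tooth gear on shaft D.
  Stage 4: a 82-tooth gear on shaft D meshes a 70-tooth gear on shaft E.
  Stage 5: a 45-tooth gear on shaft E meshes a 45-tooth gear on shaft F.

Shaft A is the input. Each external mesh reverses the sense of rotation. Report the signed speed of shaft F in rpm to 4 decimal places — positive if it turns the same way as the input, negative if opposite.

-928.7411 rpm (opposite to input, |ω| = 928.7411 rpm)

Stage 1 [14T→18T]: ω = 3219.0000×14/18 = 2503.6667 rpm, dir flips to −; running = −2503.6667
Stage 2 [73T→73T]: ω = 2503.6667×73/73 = 2503.6667 rpm, dir flips to +; running = +2503.6667
Stage 3 [19T→60T]: ω = 2503.6667×19/60 = 792.8278 rpm, dir flips to −; running = −792.8278
Stage 4 [82T→70T]: ω = 792.8278×82/70 = 928.7411 rpm, dir flips to +; running = +928.7411
Stage 5 [45T→45T]: ω = 928.7411×45/45 = 928.7411 rpm, dir flips to −; running = −928.7411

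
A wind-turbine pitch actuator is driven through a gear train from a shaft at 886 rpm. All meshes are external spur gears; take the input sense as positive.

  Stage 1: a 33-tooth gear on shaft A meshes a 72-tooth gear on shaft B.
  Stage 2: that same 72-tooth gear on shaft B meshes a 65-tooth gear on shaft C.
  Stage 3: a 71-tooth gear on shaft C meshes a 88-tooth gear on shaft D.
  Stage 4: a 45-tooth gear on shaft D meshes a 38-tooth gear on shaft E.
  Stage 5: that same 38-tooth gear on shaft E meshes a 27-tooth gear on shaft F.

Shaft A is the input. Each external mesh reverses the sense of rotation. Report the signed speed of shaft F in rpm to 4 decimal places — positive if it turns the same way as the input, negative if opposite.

-604.8654 rpm (opposite to input, |ω| = 604.8654 rpm)

Stage 1 [33T→72T]: ω = 886.0000×33/72 = 406.0833 rpm, dir flips to −; running = −406.0833
Stage 2 [72T→65T]: ω = 406.0833×72/65 = 449.8154 rpm, dir flips to +; running = +449.8154
Stage 3 [71T→88T]: ω = 449.8154×71/88 = 362.9192 rpm, dir flips to −; running = −362.9192
Stage 4 [45T→38T]: ω = 362.9192×45/38 = 429.7728 rpm, dir flips to +; running = +429.7728
Stage 5 [38T→27T]: ω = 429.7728×38/27 = 604.8654 rpm, dir flips to −; running = −604.8654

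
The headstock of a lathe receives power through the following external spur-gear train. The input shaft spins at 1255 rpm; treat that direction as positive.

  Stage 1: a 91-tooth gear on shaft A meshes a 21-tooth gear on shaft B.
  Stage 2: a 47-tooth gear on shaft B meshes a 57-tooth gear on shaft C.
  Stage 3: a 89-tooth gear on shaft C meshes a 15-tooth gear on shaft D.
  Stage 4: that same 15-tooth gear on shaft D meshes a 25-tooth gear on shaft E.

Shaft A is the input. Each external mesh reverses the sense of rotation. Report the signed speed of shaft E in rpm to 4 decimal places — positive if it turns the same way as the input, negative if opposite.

+15963.8936 rpm (same as input, |ω| = 15963.8936 rpm)

Stage 1 [91T→21T]: ω = 1255.0000×91/21 = 5438.3333 rpm, dir flips to −; running = −5438.3333
Stage 2 [47T→57T]: ω = 5438.3333×47/57 = 4484.2398 rpm, dir flips to +; running = +4484.2398
Stage 3 [89T→15T]: ω = 4484.2398×89/15 = 26606.4893 rpm, dir flips to −; running = −26606.4893
Stage 4 [15T→25T]: ω = 26606.4893×15/25 = 15963.8936 rpm, dir flips to +; running = +15963.8936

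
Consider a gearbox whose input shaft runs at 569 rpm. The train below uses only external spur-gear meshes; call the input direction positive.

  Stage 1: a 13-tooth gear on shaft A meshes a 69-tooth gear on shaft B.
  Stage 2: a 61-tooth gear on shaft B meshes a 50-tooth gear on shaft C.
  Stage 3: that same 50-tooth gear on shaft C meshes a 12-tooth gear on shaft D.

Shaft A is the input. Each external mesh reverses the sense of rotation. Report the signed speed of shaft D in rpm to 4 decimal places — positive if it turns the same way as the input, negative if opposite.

-544.9481 rpm (opposite to input, |ω| = 544.9481 rpm)

Stage 1 [13T→69T]: ω = 569.0000×13/69 = 107.2029 rpm, dir flips to −; running = −107.2029
Stage 2 [61T→50T]: ω = 107.2029×61/50 = 130.7875 rpm, dir flips to +; running = +130.7875
Stage 3 [50T→12T]: ω = 130.7875×50/12 = 544.9481 rpm, dir flips to −; running = −544.9481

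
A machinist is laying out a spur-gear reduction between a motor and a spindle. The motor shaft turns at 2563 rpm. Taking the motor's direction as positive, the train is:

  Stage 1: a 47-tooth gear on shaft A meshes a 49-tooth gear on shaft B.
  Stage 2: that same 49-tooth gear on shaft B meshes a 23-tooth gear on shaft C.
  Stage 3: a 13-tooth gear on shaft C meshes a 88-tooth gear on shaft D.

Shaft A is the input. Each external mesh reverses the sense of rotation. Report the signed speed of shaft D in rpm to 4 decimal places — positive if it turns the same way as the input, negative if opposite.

-773.7120 rpm (opposite to input, |ω| = 773.7120 rpm)

Stage 1 [47T→49T]: ω = 2563.0000×47/49 = 2458.3878 rpm, dir flips to −; running = −2458.3878
Stage 2 [49T→23T]: ω = 2458.3878×49/23 = 5237.4348 rpm, dir flips to +; running = +5237.4348
Stage 3 [13T→88T]: ω = 5237.4348×13/88 = 773.7120 rpm, dir flips to −; running = −773.7120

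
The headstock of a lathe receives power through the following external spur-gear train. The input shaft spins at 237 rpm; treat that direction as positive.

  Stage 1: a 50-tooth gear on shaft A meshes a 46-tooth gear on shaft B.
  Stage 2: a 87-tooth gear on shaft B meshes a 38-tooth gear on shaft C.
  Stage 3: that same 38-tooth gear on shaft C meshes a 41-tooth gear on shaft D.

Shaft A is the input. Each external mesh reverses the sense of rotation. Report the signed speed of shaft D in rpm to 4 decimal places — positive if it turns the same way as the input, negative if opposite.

-546.6331 rpm (opposite to input, |ω| = 546.6331 rpm)

Stage 1 [50T→46T]: ω = 237.0000×50/46 = 257.6087 rpm, dir flips to −; running = −257.6087
Stage 2 [87T→38T]: ω = 257.6087×87/38 = 589.7883 rpm, dir flips to +; running = +589.7883
Stage 3 [38T→41T]: ω = 589.7883×38/41 = 546.6331 rpm, dir flips to −; running = −546.6331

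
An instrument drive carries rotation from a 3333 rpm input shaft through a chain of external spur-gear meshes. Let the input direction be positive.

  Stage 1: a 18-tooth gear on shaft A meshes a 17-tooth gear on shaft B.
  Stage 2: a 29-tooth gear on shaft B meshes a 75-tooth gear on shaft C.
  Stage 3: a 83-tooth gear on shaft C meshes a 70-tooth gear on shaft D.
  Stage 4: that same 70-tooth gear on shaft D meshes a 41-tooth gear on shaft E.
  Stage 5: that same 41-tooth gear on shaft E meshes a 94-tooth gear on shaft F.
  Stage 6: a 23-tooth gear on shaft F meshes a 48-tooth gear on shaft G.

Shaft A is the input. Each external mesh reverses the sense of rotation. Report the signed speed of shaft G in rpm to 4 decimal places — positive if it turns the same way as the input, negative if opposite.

Stage 1 [18T→17T]: ω = 3333.0000×18/17 = 3529.0588 rpm, dir flips to −; running = −3529.0588
Stage 2 [29T→75T]: ω = 3529.0588×29/75 = 1364.5694 rpm, dir flips to +; running = +1364.5694
Stage 3 [83T→70T]: ω = 1364.5694×83/70 = 1617.9894 rpm, dir flips to −; running = −1617.9894
Stage 4 [70T→41T]: ω = 1617.9894×70/41 = 2762.4210 rpm, dir flips to +; running = +2762.4210
Stage 5 [41T→94T]: ω = 2762.4210×41/94 = 1204.8858 rpm, dir flips to −; running = −1204.8858
Stage 6 [23T→48T]: ω = 1204.8858×23/48 = 577.3411 rpm, dir flips to +; running = +577.3411

+577.3411 rpm (same as input, |ω| = 577.3411 rpm)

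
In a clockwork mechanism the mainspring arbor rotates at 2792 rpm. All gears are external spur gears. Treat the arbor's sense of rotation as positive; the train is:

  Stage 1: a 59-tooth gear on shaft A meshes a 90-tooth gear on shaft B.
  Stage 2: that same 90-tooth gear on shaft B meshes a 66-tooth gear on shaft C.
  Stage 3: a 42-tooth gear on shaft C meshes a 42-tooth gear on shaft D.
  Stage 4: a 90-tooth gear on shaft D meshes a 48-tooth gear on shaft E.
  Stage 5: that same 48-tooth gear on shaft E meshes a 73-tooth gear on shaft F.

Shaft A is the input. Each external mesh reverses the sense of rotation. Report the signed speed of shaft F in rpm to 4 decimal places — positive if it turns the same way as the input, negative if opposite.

-3077.1108 rpm (opposite to input, |ω| = 3077.1108 rpm)

Stage 1 [59T→90T]: ω = 2792.0000×59/90 = 1830.3111 rpm, dir flips to −; running = −1830.3111
Stage 2 [90T→66T]: ω = 1830.3111×90/66 = 2495.8788 rpm, dir flips to +; running = +2495.8788
Stage 3 [42T→42T]: ω = 2495.8788×42/42 = 2495.8788 rpm, dir flips to −; running = −2495.8788
Stage 4 [90T→48T]: ω = 2495.8788×90/48 = 4679.7727 rpm, dir flips to +; running = +4679.7727
Stage 5 [48T→73T]: ω = 4679.7727×48/73 = 3077.1108 rpm, dir flips to −; running = −3077.1108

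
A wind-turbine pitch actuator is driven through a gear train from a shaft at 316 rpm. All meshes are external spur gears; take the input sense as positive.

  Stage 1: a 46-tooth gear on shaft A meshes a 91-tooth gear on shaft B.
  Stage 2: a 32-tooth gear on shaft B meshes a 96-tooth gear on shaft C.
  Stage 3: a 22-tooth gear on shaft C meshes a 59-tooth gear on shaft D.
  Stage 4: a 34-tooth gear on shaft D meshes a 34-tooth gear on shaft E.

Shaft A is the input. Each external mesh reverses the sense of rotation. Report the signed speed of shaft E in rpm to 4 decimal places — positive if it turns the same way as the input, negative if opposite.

Stage 1 [46T→91T]: ω = 316.0000×46/91 = 159.7363 rpm, dir flips to −; running = −159.7363
Stage 2 [32T→96T]: ω = 159.7363×32/96 = 53.2454 rpm, dir flips to +; running = +53.2454
Stage 3 [22T→59T]: ω = 53.2454×22/59 = 19.8542 rpm, dir flips to −; running = −19.8542
Stage 4 [34T→34T]: ω = 19.8542×34/34 = 19.8542 rpm, dir flips to +; running = +19.8542

+19.8542 rpm (same as input, |ω| = 19.8542 rpm)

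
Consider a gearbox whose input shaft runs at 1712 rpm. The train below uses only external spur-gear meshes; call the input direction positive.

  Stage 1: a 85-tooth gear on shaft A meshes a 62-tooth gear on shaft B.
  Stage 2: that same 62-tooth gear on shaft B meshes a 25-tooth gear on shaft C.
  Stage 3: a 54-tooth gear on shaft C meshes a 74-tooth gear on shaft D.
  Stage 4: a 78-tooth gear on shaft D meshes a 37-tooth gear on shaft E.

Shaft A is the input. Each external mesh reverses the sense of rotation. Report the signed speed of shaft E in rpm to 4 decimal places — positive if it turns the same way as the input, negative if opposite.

+8954.4228 rpm (same as input, |ω| = 8954.4228 rpm)

Stage 1 [85T→62T]: ω = 1712.0000×85/62 = 2347.0968 rpm, dir flips to −; running = −2347.0968
Stage 2 [62T→25T]: ω = 2347.0968×62/25 = 5820.8000 rpm, dir flips to +; running = +5820.8000
Stage 3 [54T→74T]: ω = 5820.8000×54/74 = 4247.6108 rpm, dir flips to −; running = −4247.6108
Stage 4 [78T→37T]: ω = 4247.6108×78/37 = 8954.4228 rpm, dir flips to +; running = +8954.4228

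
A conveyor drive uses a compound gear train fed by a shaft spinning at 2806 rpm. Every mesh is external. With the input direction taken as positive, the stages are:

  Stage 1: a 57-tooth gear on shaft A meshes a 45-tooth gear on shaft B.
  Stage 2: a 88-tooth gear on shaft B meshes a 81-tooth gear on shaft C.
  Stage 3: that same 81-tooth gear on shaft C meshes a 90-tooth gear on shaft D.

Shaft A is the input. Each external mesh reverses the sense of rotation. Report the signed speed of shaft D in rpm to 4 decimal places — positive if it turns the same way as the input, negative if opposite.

Stage 1 [57T→45T]: ω = 2806.0000×57/45 = 3554.2667 rpm, dir flips to −; running = −3554.2667
Stage 2 [88T→81T]: ω = 3554.2667×88/81 = 3861.4255 rpm, dir flips to +; running = +3861.4255
Stage 3 [81T→90T]: ω = 3861.4255×81/90 = 3475.2830 rpm, dir flips to −; running = −3475.2830

-3475.2830 rpm (opposite to input, |ω| = 3475.2830 rpm)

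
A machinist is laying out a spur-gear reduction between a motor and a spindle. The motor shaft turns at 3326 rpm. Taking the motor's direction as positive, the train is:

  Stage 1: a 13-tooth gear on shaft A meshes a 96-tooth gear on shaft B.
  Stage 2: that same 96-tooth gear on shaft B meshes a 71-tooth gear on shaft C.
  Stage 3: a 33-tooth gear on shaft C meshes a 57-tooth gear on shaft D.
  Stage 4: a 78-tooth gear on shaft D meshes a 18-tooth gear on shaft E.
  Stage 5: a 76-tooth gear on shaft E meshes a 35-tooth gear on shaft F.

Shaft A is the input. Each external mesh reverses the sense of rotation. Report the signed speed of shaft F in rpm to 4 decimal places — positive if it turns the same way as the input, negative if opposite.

-3317.5233 rpm (opposite to input, |ω| = 3317.5233 rpm)

Stage 1 [13T→96T]: ω = 3326.0000×13/96 = 450.3958 rpm, dir flips to −; running = −450.3958
Stage 2 [96T→71T]: ω = 450.3958×96/71 = 608.9859 rpm, dir flips to +; running = +608.9859
Stage 3 [33T→57T]: ω = 608.9859×33/57 = 352.5708 rpm, dir flips to −; running = −352.5708
Stage 4 [78T→18T]: ω = 352.5708×78/18 = 1527.8068 rpm, dir flips to +; running = +1527.8068
Stage 5 [76T→35T]: ω = 1527.8068×76/35 = 3317.5233 rpm, dir flips to −; running = −3317.5233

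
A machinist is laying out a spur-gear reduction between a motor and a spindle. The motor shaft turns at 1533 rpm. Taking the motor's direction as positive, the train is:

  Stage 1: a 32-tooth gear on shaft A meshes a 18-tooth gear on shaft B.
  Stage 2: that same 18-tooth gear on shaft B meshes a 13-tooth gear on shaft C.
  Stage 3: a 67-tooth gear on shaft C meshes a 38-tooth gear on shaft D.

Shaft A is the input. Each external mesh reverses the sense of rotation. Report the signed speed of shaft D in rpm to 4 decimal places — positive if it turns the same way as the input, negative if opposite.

Stage 1 [32T→18T]: ω = 1533.0000×32/18 = 2725.3333 rpm, dir flips to −; running = −2725.3333
Stage 2 [18T→13T]: ω = 2725.3333×18/13 = 3773.5385 rpm, dir flips to +; running = +3773.5385
Stage 3 [67T→38T]: ω = 3773.5385×67/38 = 6653.3441 rpm, dir flips to −; running = −6653.3441

-6653.3441 rpm (opposite to input, |ω| = 6653.3441 rpm)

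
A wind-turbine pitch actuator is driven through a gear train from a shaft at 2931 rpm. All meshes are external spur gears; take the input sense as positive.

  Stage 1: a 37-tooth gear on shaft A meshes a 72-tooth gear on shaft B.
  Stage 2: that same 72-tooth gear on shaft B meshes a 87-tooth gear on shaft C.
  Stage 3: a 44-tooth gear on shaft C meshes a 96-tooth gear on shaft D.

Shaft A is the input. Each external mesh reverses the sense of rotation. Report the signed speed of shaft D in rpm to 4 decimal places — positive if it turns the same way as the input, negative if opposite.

Stage 1 [37T→72T]: ω = 2931.0000×37/72 = 1506.2083 rpm, dir flips to −; running = −1506.2083
Stage 2 [72T→87T]: ω = 1506.2083×72/87 = 1246.5172 rpm, dir flips to +; running = +1246.5172
Stage 3 [44T→96T]: ω = 1246.5172×44/96 = 571.3204 rpm, dir flips to −; running = −571.3204

-571.3204 rpm (opposite to input, |ω| = 571.3204 rpm)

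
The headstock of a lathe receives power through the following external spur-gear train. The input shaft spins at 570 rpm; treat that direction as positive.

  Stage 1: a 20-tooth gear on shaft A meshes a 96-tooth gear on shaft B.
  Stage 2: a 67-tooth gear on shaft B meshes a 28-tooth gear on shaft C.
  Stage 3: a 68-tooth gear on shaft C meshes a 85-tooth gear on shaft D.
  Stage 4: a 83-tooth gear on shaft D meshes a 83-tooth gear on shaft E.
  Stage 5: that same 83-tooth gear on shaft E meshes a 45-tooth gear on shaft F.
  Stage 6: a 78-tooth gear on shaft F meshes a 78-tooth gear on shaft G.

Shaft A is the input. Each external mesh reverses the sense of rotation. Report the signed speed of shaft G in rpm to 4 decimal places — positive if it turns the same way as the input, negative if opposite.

+419.2817 rpm (same as input, |ω| = 419.2817 rpm)

Stage 1 [20T→96T]: ω = 570.0000×20/96 = 118.7500 rpm, dir flips to −; running = −118.7500
Stage 2 [67T→28T]: ω = 118.7500×67/28 = 284.1518 rpm, dir flips to +; running = +284.1518
Stage 3 [68T→85T]: ω = 284.1518×68/85 = 227.3214 rpm, dir flips to −; running = −227.3214
Stage 4 [83T→83T]: ω = 227.3214×83/83 = 227.3214 rpm, dir flips to +; running = +227.3214
Stage 5 [83T→45T]: ω = 227.3214×83/45 = 419.2817 rpm, dir flips to −; running = −419.2817
Stage 6 [78T→78T]: ω = 419.2817×78/78 = 419.2817 rpm, dir flips to +; running = +419.2817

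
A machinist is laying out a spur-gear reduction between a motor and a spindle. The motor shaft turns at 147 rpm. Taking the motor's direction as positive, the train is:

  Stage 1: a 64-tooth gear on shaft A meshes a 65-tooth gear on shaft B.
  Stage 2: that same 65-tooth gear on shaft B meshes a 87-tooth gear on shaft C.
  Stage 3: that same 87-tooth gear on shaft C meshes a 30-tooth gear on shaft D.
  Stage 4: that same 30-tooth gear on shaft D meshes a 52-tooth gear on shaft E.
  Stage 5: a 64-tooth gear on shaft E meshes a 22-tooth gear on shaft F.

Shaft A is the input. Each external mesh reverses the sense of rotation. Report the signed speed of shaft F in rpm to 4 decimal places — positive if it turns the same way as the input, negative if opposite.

Stage 1 [64T→65T]: ω = 147.0000×64/65 = 144.7385 rpm, dir flips to −; running = −144.7385
Stage 2 [65T→87T]: ω = 144.7385×65/87 = 108.1379 rpm, dir flips to +; running = +108.1379
Stage 3 [87T→30T]: ω = 108.1379×87/30 = 313.6000 rpm, dir flips to −; running = −313.6000
Stage 4 [30T→52T]: ω = 313.6000×30/52 = 180.9231 rpm, dir flips to +; running = +180.9231
Stage 5 [64T→22T]: ω = 180.9231×64/22 = 526.3217 rpm, dir flips to −; running = −526.3217

-526.3217 rpm (opposite to input, |ω| = 526.3217 rpm)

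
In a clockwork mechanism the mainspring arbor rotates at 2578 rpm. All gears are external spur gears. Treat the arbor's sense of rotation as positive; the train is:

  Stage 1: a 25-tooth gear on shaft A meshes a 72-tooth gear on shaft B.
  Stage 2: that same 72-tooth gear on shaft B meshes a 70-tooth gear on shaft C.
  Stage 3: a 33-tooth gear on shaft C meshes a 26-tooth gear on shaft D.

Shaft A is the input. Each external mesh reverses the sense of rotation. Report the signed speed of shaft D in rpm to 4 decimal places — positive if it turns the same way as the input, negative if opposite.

-1168.5989 rpm (opposite to input, |ω| = 1168.5989 rpm)

Stage 1 [25T→72T]: ω = 2578.0000×25/72 = 895.1389 rpm, dir flips to −; running = −895.1389
Stage 2 [72T→70T]: ω = 895.1389×72/70 = 920.7143 rpm, dir flips to +; running = +920.7143
Stage 3 [33T→26T]: ω = 920.7143×33/26 = 1168.5989 rpm, dir flips to −; running = −1168.5989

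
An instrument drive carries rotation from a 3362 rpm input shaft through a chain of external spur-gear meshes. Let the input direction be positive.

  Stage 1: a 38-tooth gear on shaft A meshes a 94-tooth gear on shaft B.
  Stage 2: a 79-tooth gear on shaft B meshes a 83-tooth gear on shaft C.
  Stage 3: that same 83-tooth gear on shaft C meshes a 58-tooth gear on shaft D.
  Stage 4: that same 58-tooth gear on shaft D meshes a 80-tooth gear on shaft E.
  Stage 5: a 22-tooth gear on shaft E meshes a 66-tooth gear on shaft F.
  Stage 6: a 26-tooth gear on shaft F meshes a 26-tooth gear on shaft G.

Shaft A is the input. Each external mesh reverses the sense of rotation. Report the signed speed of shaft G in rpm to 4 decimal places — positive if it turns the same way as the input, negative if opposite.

Stage 1 [38T→94T]: ω = 3362.0000×38/94 = 1359.1064 rpm, dir flips to −; running = −1359.1064
Stage 2 [79T→83T]: ω = 1359.1064×79/83 = 1293.6073 rpm, dir flips to +; running = +1293.6073
Stage 3 [83T→58T]: ω = 1293.6073×83/58 = 1851.1966 rpm, dir flips to −; running = −1851.1966
Stage 4 [58T→80T]: ω = 1851.1966×58/80 = 1342.1176 rpm, dir flips to +; running = +1342.1176
Stage 5 [22T→66T]: ω = 1342.1176×22/66 = 447.3725 rpm, dir flips to −; running = −447.3725
Stage 6 [26T→26T]: ω = 447.3725×26/26 = 447.3725 rpm, dir flips to +; running = +447.3725

+447.3725 rpm (same as input, |ω| = 447.3725 rpm)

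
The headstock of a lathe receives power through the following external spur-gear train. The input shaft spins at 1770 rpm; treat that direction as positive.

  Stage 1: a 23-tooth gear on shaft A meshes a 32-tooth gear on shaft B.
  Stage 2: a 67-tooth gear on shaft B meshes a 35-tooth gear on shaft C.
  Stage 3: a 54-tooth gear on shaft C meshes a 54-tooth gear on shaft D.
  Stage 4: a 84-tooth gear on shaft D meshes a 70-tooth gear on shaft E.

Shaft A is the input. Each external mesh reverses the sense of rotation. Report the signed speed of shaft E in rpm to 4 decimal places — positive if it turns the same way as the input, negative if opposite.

+2922.3964 rpm (same as input, |ω| = 2922.3964 rpm)

Stage 1 [23T→32T]: ω = 1770.0000×23/32 = 1272.1875 rpm, dir flips to −; running = −1272.1875
Stage 2 [67T→35T]: ω = 1272.1875×67/35 = 2435.3304 rpm, dir flips to +; running = +2435.3304
Stage 3 [54T→54T]: ω = 2435.3304×54/54 = 2435.3304 rpm, dir flips to −; running = −2435.3304
Stage 4 [84T→70T]: ω = 2435.3304×84/70 = 2922.3964 rpm, dir flips to +; running = +2922.3964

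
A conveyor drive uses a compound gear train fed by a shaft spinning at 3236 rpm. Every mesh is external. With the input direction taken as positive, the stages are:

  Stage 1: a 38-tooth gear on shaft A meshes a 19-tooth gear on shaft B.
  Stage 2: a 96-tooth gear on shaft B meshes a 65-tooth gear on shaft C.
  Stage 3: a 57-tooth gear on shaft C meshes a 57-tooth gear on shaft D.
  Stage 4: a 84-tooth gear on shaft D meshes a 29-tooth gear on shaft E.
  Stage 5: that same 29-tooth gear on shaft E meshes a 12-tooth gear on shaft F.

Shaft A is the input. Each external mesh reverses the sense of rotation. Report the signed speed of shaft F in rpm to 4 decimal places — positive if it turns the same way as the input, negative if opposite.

Stage 1 [38T→19T]: ω = 3236.0000×38/19 = 6472.0000 rpm, dir flips to −; running = −6472.0000
Stage 2 [96T→65T]: ω = 6472.0000×96/65 = 9558.6462 rpm, dir flips to +; running = +9558.6462
Stage 3 [57T→57T]: ω = 9558.6462×57/57 = 9558.6462 rpm, dir flips to −; running = −9558.6462
Stage 4 [84T→29T]: ω = 9558.6462×84/29 = 27687.1130 rpm, dir flips to +; running = +27687.1130
Stage 5 [29T→12T]: ω = 27687.1130×29/12 = 66910.5231 rpm, dir flips to −; running = −66910.5231

-66910.5231 rpm (opposite to input, |ω| = 66910.5231 rpm)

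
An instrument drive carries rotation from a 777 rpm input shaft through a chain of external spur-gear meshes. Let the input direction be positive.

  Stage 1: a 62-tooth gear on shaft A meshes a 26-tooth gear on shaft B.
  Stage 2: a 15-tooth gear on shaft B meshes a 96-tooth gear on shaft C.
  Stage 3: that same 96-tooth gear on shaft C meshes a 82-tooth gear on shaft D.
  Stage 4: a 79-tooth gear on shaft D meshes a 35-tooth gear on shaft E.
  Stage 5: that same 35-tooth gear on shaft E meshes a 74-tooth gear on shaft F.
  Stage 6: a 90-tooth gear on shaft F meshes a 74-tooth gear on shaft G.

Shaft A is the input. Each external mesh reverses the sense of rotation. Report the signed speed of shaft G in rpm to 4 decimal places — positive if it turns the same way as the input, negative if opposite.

Stage 1 [62T→26T]: ω = 777.0000×62/26 = 1852.8462 rpm, dir flips to −; running = −1852.8462
Stage 2 [15T→96T]: ω = 1852.8462×15/96 = 289.5072 rpm, dir flips to +; running = +289.5072
Stage 3 [96T→82T]: ω = 289.5072×96/82 = 338.9353 rpm, dir flips to −; running = −338.9353
Stage 4 [79T→35T]: ω = 338.9353×79/35 = 765.0253 rpm, dir flips to +; running = +765.0253
Stage 5 [35T→74T]: ω = 765.0253×35/74 = 361.8363 rpm, dir flips to −; running = −361.8363
Stage 6 [90T→74T]: ω = 361.8363×90/74 = 440.0712 rpm, dir flips to +; running = +440.0712

+440.0712 rpm (same as input, |ω| = 440.0712 rpm)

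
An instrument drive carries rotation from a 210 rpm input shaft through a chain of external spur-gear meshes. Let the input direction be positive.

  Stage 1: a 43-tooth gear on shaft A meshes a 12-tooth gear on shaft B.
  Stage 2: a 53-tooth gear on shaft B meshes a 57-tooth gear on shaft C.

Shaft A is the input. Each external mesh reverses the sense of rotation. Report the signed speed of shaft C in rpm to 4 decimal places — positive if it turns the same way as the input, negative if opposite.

+699.6930 rpm (same as input, |ω| = 699.6930 rpm)

Stage 1 [43T→12T]: ω = 210.0000×43/12 = 752.5000 rpm, dir flips to −; running = −752.5000
Stage 2 [53T→57T]: ω = 752.5000×53/57 = 699.6930 rpm, dir flips to +; running = +699.6930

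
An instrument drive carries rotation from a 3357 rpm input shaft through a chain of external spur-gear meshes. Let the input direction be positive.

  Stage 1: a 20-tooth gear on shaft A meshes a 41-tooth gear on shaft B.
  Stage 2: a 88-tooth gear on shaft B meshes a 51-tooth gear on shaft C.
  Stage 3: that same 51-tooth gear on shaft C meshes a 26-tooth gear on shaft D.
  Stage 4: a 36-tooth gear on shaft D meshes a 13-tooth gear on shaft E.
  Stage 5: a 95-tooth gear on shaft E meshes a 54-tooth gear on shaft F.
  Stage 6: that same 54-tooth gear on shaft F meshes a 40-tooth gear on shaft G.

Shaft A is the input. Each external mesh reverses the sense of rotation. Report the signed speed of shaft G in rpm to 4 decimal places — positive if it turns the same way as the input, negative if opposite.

+36452.6887 rpm (same as input, |ω| = 36452.6887 rpm)

Stage 1 [20T→41T]: ω = 3357.0000×20/41 = 1637.5610 rpm, dir flips to −; running = −1637.5610
Stage 2 [88T→51T]: ω = 1637.5610×88/51 = 2825.5954 rpm, dir flips to +; running = +2825.5954
Stage 3 [51T→26T]: ω = 2825.5954×51/26 = 5542.5141 rpm, dir flips to −; running = −5542.5141
Stage 4 [36T→13T]: ω = 5542.5141×36/13 = 15348.5005 rpm, dir flips to +; running = +15348.5005
Stage 5 [95T→54T]: ω = 15348.5005×95/54 = 27001.9916 rpm, dir flips to −; running = −27001.9916
Stage 6 [54T→40T]: ω = 27001.9916×54/40 = 36452.6887 rpm, dir flips to +; running = +36452.6887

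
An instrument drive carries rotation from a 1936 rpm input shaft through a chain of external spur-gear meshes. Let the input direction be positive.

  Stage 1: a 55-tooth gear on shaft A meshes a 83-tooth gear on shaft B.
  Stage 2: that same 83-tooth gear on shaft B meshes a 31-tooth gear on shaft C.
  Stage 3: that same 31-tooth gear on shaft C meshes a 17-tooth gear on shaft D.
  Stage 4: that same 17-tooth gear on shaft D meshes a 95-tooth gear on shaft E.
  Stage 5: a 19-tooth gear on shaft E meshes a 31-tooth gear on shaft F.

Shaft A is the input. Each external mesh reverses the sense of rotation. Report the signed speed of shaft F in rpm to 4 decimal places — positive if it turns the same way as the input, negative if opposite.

Stage 1 [55T→83T]: ω = 1936.0000×55/83 = 1282.8916 rpm, dir flips to −; running = −1282.8916
Stage 2 [83T→31T]: ω = 1282.8916×83/31 = 3434.8387 rpm, dir flips to +; running = +3434.8387
Stage 3 [31T→17T]: ω = 3434.8387×31/17 = 6263.5294 rpm, dir flips to −; running = −6263.5294
Stage 4 [17T→95T]: ω = 6263.5294×17/95 = 1120.8421 rpm, dir flips to +; running = +1120.8421
Stage 5 [19T→31T]: ω = 1120.8421×19/31 = 686.9677 rpm, dir flips to −; running = −686.9677

-686.9677 rpm (opposite to input, |ω| = 686.9677 rpm)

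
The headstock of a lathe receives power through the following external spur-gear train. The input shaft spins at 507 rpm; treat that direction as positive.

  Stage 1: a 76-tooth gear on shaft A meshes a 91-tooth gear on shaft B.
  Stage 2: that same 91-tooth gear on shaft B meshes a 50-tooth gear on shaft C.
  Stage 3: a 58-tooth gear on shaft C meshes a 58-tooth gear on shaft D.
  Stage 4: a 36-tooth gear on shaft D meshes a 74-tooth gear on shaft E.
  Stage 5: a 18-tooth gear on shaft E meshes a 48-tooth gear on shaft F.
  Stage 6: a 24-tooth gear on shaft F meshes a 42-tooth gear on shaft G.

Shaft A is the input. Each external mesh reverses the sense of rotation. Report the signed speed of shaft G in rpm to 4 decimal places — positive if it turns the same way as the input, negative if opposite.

+80.3370 rpm (same as input, |ω| = 80.3370 rpm)

Stage 1 [76T→91T]: ω = 507.0000×76/91 = 423.4286 rpm, dir flips to −; running = −423.4286
Stage 2 [91T→50T]: ω = 423.4286×91/50 = 770.6400 rpm, dir flips to +; running = +770.6400
Stage 3 [58T→58T]: ω = 770.6400×58/58 = 770.6400 rpm, dir flips to −; running = −770.6400
Stage 4 [36T→74T]: ω = 770.6400×36/74 = 374.9059 rpm, dir flips to +; running = +374.9059
Stage 5 [18T→48T]: ω = 374.9059×18/48 = 140.5897 rpm, dir flips to −; running = −140.5897
Stage 6 [24T→42T]: ω = 140.5897×24/42 = 80.3370 rpm, dir flips to +; running = +80.3370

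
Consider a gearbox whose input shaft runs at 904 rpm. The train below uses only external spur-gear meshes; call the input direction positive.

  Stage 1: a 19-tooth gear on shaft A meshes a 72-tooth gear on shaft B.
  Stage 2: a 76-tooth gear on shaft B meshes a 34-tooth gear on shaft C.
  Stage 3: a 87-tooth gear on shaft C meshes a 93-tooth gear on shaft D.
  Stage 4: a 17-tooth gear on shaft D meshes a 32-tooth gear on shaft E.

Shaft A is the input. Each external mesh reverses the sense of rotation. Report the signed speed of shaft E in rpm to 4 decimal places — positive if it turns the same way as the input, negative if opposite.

+265.0083 rpm (same as input, |ω| = 265.0083 rpm)

Stage 1 [19T→72T]: ω = 904.0000×19/72 = 238.5556 rpm, dir flips to −; running = −238.5556
Stage 2 [76T→34T]: ω = 238.5556×76/34 = 533.2418 rpm, dir flips to +; running = +533.2418
Stage 3 [87T→93T]: ω = 533.2418×87/93 = 498.8391 rpm, dir flips to −; running = −498.8391
Stage 4 [17T→32T]: ω = 498.8391×17/32 = 265.0083 rpm, dir flips to +; running = +265.0083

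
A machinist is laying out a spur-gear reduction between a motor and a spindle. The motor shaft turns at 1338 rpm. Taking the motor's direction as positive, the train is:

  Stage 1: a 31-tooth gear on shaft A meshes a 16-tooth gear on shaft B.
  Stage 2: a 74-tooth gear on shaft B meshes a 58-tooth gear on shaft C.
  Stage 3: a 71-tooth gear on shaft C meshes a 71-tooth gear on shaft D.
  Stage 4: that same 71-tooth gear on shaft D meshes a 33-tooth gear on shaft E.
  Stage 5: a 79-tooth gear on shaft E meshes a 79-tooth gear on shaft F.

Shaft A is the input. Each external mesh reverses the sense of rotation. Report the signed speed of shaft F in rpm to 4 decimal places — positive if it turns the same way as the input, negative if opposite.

Stage 1 [31T→16T]: ω = 1338.0000×31/16 = 2592.3750 rpm, dir flips to −; running = −2592.3750
Stage 2 [74T→58T]: ω = 2592.3750×74/58 = 3307.5129 rpm, dir flips to +; running = +3307.5129
Stage 3 [71T→71T]: ω = 3307.5129×71/71 = 3307.5129 rpm, dir flips to −; running = −3307.5129
Stage 4 [71T→33T]: ω = 3307.5129×71/33 = 7116.1642 rpm, dir flips to +; running = +7116.1642
Stage 5 [79T→79T]: ω = 7116.1642×79/79 = 7116.1642 rpm, dir flips to −; running = −7116.1642

-7116.1642 rpm (opposite to input, |ω| = 7116.1642 rpm)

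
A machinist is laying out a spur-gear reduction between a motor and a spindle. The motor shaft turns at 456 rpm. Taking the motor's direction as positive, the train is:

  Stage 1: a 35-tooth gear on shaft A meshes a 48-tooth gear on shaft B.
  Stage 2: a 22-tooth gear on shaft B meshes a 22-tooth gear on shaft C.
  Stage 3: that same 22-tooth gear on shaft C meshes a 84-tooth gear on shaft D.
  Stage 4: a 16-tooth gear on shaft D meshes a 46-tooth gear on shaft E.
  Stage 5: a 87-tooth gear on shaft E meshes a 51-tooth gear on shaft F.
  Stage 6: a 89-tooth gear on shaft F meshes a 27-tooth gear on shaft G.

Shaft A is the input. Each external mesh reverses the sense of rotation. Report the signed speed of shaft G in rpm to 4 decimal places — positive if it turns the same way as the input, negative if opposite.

+170.3227 rpm (same as input, |ω| = 170.3227 rpm)

Stage 1 [35T→48T]: ω = 456.0000×35/48 = 332.5000 rpm, dir flips to −; running = −332.5000
Stage 2 [22T→22T]: ω = 332.5000×22/22 = 332.5000 rpm, dir flips to +; running = +332.5000
Stage 3 [22T→84T]: ω = 332.5000×22/84 = 87.0833 rpm, dir flips to −; running = −87.0833
Stage 4 [16T→46T]: ω = 87.0833×16/46 = 30.2899 rpm, dir flips to +; running = +30.2899
Stage 5 [87T→51T]: ω = 30.2899×87/51 = 51.6709 rpm, dir flips to −; running = −51.6709
Stage 6 [89T→27T]: ω = 51.6709×89/27 = 170.3227 rpm, dir flips to +; running = +170.3227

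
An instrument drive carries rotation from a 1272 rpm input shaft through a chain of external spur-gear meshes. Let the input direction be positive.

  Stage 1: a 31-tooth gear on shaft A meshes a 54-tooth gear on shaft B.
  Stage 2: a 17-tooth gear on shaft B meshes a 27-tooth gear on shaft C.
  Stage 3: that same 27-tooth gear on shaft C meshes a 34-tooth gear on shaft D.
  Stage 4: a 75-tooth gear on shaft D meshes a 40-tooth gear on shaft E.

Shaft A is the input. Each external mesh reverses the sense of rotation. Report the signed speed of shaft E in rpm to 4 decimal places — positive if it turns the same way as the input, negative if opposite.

Stage 1 [31T→54T]: ω = 1272.0000×31/54 = 730.2222 rpm, dir flips to −; running = −730.2222
Stage 2 [17T→27T]: ω = 730.2222×17/27 = 459.7695 rpm, dir flips to +; running = +459.7695
Stage 3 [27T→34T]: ω = 459.7695×27/34 = 365.1111 rpm, dir flips to −; running = −365.1111
Stage 4 [75T→40T]: ω = 365.1111×75/40 = 684.5833 rpm, dir flips to +; running = +684.5833

+684.5833 rpm (same as input, |ω| = 684.5833 rpm)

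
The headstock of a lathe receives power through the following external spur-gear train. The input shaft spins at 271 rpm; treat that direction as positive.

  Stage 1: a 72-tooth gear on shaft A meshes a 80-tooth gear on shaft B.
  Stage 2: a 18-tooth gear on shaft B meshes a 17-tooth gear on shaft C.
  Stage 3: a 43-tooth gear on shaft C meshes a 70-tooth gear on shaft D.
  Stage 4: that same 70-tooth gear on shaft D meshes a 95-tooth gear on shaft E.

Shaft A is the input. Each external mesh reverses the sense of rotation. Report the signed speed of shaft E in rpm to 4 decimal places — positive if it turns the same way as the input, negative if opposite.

+116.8908 rpm (same as input, |ω| = 116.8908 rpm)

Stage 1 [72T→80T]: ω = 271.0000×72/80 = 243.9000 rpm, dir flips to −; running = −243.9000
Stage 2 [18T→17T]: ω = 243.9000×18/17 = 258.2471 rpm, dir flips to +; running = +258.2471
Stage 3 [43T→70T]: ω = 258.2471×43/70 = 158.6375 rpm, dir flips to −; running = −158.6375
Stage 4 [70T→95T]: ω = 158.6375×70/95 = 116.8908 rpm, dir flips to +; running = +116.8908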